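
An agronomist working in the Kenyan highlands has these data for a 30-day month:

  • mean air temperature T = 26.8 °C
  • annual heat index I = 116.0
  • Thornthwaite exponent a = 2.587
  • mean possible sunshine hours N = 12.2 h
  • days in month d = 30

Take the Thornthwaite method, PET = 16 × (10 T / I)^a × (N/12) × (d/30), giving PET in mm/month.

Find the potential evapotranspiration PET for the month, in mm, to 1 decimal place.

141.9 mm

10T/I = 10 × 26.8 / 116.0 = 2.3103
(10T/I)^a = 2.3103^2.587 = 8.7259
Uncorrected PET = 16 × 8.7259 = 139.614 mm
Correction = (N/12)(d/30) = (12.2/12)(30/30) = 1.0167
PET = 139.614 × 1.0167 = 141.946 mm/month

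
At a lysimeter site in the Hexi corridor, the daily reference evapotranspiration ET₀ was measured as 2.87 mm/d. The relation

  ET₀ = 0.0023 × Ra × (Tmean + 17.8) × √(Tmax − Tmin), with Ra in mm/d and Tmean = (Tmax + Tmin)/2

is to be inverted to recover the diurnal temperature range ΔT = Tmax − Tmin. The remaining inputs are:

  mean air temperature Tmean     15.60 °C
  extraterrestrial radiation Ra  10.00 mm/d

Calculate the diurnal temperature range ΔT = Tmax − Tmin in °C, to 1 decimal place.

14.0 °C

√ΔT = ET₀ / [0.0023 × Ra × (Tmean+17.8)] = 2.87 / (0.0023 × 10.00 × 33.40) = 3.7360
ΔT = 3.7360² = 13.958 °C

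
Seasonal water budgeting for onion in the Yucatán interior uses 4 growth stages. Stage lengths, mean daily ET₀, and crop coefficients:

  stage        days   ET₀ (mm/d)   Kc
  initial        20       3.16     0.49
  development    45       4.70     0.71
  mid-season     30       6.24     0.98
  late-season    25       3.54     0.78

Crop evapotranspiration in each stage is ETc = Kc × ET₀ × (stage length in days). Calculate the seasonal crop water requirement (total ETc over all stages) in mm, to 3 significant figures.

434 mm

initial: 0.49 × 3.16 × 20 = 30.97 mm
development: 0.71 × 4.70 × 45 = 150.17 mm
mid-season: 0.98 × 6.24 × 30 = 183.46 mm
late-season: 0.78 × 3.54 × 25 = 69.03 mm
Seasonal total = 433.63 mm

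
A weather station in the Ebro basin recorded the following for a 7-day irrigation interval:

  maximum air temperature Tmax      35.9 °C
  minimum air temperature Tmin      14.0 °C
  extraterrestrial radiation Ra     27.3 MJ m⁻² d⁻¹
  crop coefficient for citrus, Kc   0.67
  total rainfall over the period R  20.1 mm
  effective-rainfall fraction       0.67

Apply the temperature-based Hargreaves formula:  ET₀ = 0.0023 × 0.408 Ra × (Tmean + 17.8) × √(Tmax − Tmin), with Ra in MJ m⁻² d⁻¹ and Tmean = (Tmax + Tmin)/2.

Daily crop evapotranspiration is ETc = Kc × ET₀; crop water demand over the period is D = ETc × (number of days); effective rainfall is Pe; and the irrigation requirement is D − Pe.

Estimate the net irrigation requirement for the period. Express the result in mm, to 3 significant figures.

10.6 mm

Tmean = (35.9 + 14.0)/2 = 24.95 °C
0.408 Ra = 0.408 × 27.3 = 11.1384 mm/d equivalent
ET₀ = 0.0023 × 11.1384 × (24.95 + 17.8) × √21.9 = 0.0023 × 11.1384 × 42.75 × 4.6797 = 5.1251 mm/d
ETc = Kc × ET₀ = 0.67 × 5.1251 = 3.4338 mm/d
Crop demand D = ETc × 7 d = 3.4338 × 7 = 24.037 mm
Pe = 0.67 × 20.1 = 13.467 mm
D − Pe = 24.037 − 13.467 = 10.570 mm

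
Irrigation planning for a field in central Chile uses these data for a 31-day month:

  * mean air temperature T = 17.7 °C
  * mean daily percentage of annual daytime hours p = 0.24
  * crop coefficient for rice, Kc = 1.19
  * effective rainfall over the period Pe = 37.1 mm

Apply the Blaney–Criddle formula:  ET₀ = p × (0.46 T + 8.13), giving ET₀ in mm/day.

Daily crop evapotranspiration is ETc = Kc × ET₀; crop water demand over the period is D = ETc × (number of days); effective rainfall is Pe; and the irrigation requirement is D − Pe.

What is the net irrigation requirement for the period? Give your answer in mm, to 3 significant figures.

ET₀ = 0.24 × (0.46 × 17.7 + 8.13) = 0.24 × 16.272 = 3.9053 mm/d
ETc = Kc × ET₀ = 1.19 × 3.9053 = 4.6473 mm/d
Crop demand D = ETc × 31 d = 4.6473 × 31 = 144.066 mm
D − Pe = 144.066 − 37.1 = 106.966 mm

107 mm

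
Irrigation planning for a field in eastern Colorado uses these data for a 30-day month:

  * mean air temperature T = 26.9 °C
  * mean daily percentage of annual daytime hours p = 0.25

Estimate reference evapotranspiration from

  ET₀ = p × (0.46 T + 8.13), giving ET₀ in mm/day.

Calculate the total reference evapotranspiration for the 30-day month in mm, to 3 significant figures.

154 mm

ET₀ = 0.25 × (0.46 × 26.9 + 8.13) = 0.25 × 20.504 = 5.1260 mm/d
Monthly total = 5.1260 × 30 = 153.780 mm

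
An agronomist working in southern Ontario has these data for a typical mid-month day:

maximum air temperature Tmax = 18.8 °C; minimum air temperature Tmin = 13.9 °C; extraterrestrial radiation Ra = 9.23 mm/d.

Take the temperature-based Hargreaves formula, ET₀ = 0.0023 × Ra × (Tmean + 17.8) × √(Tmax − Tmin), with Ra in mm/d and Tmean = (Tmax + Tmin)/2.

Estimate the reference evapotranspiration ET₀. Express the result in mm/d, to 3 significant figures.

1.60 mm/d

Tmean = (18.8 + 13.9)/2 = 16.35 °C
ET₀ = 0.0023 × 9.23 × (16.35 + 17.8) × √4.9 = 0.0023 × 9.23 × 34.15 × 2.2136 = 1.6048 mm/d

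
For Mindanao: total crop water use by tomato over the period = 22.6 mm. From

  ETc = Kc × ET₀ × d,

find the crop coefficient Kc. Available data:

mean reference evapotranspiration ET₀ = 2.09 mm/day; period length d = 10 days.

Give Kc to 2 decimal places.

1.08

ETc = Kc × ET₀ × d  ⇒  Kc = ETc / (ET₀ × d)
Kc = 22.6 / (2.09 × 10) = 22.6 / 20.90 = 1.0813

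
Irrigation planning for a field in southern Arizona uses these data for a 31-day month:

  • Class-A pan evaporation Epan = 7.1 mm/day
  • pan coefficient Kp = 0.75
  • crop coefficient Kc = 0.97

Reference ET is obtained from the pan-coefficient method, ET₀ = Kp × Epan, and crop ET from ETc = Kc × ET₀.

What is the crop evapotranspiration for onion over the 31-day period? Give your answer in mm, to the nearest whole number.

160 mm

ET₀ = 0.75 × 7.1 = 5.3250 mm/d
ETc = Kc × ET₀ = 0.97 × 5.3250 = 5.1653 mm/d
Over 31 days: 5.1653 × 31 = 160.124 mm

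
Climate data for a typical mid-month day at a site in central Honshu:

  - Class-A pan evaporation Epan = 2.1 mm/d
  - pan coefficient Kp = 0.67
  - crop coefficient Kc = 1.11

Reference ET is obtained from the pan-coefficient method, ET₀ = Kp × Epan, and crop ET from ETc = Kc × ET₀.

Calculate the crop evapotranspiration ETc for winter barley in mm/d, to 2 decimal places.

1.56 mm/d

ET₀ = 0.67 × 2.1 = 1.4070 mm/d
ETc = Kc × ET₀ = 1.11 × 1.4070 = 1.5618 mm/d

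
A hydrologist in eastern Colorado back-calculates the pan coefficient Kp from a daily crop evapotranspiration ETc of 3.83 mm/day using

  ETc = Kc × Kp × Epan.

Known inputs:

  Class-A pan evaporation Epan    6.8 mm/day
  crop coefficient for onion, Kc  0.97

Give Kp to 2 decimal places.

0.58

ETc = Kc × Kp × Epan  ⇒  Kp = ETc / (Kc × Epan)
Kp = 3.83 / (0.97 × 6.8) = 3.83 / 6.596 = 0.5807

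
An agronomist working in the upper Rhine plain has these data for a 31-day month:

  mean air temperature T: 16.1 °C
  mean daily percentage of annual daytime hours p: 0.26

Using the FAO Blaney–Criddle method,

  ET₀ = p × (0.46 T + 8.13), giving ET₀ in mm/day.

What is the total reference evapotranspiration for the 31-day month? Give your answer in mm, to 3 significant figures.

125 mm

ET₀ = 0.26 × (0.46 × 16.1 + 8.13) = 0.26 × 15.536 = 4.0394 mm/d
Monthly total = 4.0394 × 31 = 125.221 mm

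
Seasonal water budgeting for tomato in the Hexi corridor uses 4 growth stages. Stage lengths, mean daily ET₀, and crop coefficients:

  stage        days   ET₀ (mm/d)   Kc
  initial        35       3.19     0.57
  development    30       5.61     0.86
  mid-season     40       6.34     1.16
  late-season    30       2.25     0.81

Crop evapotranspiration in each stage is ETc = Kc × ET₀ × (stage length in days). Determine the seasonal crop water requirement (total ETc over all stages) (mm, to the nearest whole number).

557 mm

initial: 0.57 × 3.19 × 35 = 63.64 mm
development: 0.86 × 5.61 × 30 = 144.74 mm
mid-season: 1.16 × 6.34 × 40 = 294.18 mm
late-season: 0.81 × 2.25 × 30 = 54.68 mm
Seasonal total = 557.24 mm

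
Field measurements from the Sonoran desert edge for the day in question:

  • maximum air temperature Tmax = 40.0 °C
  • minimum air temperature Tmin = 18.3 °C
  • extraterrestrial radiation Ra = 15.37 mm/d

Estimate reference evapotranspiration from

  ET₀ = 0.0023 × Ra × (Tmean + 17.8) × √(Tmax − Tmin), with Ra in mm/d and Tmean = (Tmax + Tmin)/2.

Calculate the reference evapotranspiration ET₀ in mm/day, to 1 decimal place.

Tmean = (40.0 + 18.3)/2 = 29.15 °C
ET₀ = 0.0023 × 15.37 × (29.15 + 17.8) × √21.7 = 0.0023 × 15.37 × 46.95 × 4.6583 = 7.7315 mm/d

7.7 mm/day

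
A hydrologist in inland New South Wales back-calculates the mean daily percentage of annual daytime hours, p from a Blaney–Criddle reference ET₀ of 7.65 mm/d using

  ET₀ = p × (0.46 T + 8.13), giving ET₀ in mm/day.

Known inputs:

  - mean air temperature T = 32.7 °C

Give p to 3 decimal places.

p = ET₀ / (0.46 T + 8.13) = 7.65 / (0.46 × 32.7 + 8.13) = 7.65 / 23.172 = 0.3301

0.330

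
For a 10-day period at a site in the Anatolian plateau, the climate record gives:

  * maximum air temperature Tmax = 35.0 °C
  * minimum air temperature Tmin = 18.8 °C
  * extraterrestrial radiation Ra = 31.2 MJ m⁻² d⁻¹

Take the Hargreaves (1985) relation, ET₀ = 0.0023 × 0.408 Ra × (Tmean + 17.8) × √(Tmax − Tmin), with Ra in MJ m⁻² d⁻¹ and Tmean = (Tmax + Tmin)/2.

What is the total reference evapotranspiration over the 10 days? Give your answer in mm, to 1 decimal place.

52.7 mm

Tmean = (35.0 + 18.8)/2 = 26.90 °C
0.408 Ra = 0.408 × 31.2 = 12.7296 mm/d equivalent
ET₀ = 0.0023 × 12.7296 × (26.90 + 17.8) × √16.2 = 0.0023 × 12.7296 × 44.70 × 4.0249 = 5.2675 mm/d
Over 10 days: 5.2675 × 10 = 52.675 mm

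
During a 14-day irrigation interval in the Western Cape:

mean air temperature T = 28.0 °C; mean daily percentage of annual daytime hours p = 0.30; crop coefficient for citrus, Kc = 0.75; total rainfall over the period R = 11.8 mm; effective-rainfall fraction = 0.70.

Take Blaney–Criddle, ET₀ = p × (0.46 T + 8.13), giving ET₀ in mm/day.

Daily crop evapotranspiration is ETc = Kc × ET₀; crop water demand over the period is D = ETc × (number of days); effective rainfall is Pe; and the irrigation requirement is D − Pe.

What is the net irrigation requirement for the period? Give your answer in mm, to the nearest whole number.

58 mm

ET₀ = 0.30 × (0.46 × 28.0 + 8.13) = 0.30 × 21.010 = 6.3030 mm/d
ETc = Kc × ET₀ = 0.75 × 6.3030 = 4.7273 mm/d
Crop demand D = ETc × 14 d = 4.7273 × 14 = 66.182 mm
Pe = 0.70 × 11.8 = 8.260 mm
D − Pe = 66.182 − 8.260 = 57.922 mm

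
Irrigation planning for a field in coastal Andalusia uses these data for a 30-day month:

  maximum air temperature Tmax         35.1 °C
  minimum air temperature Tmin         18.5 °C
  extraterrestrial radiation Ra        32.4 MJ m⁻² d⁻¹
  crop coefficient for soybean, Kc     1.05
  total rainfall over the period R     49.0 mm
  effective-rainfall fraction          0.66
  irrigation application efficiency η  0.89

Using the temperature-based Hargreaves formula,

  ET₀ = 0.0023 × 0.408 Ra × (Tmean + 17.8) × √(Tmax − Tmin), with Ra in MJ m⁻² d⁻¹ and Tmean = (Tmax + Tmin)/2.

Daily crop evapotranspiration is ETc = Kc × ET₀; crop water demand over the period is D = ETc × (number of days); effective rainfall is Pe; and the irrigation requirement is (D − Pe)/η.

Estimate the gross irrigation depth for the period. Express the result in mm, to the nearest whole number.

Tmean = (35.1 + 18.5)/2 = 26.80 °C
0.408 Ra = 0.408 × 32.4 = 13.2192 mm/d equivalent
ET₀ = 0.0023 × 13.2192 × (26.80 + 17.8) × √16.6 = 0.0023 × 13.2192 × 44.60 × 4.0743 = 5.5249 mm/d
ETc = Kc × ET₀ = 1.05 × 5.5249 = 5.8011 mm/d
Crop demand D = ETc × 30 d = 5.8011 × 30 = 174.033 mm
Pe = 0.66 × 49.0 = 32.340 mm
D − Pe = 174.033 − 32.340 = 141.693 mm
Gross irrigation = 141.693 / 0.89 = 159.206 mm

159 mm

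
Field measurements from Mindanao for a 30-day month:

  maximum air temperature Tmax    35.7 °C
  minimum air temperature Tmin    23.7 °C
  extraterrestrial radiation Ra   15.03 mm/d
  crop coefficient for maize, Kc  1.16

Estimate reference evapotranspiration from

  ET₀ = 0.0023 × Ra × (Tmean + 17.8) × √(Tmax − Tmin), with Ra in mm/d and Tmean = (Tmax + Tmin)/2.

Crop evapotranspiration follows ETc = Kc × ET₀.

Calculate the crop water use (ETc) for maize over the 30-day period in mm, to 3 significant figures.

198 mm

Tmean = (35.7 + 23.7)/2 = 29.70 °C
ET₀ = 0.0023 × 15.03 × (29.70 + 17.8) × √12.0 = 0.0023 × 15.03 × 47.50 × 3.4641 = 5.6881 mm/d
ETc = Kc × ET₀ = 1.16 × 5.6881 = 6.5982 mm/d
Over 30 days: 6.5982 × 30 = 197.946 mm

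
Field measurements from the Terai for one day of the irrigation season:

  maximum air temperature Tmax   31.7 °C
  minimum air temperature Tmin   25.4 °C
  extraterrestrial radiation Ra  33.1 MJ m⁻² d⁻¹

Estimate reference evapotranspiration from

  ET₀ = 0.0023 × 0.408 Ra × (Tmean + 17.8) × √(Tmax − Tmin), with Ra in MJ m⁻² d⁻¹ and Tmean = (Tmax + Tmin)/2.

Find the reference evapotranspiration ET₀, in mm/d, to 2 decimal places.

3.61 mm/d

Tmean = (31.7 + 25.4)/2 = 28.55 °C
0.408 Ra = 0.408 × 33.1 = 13.5048 mm/d equivalent
ET₀ = 0.0023 × 13.5048 × (28.55 + 17.8) × √6.3 = 0.0023 × 13.5048 × 46.35 × 2.5100 = 3.6136 mm/d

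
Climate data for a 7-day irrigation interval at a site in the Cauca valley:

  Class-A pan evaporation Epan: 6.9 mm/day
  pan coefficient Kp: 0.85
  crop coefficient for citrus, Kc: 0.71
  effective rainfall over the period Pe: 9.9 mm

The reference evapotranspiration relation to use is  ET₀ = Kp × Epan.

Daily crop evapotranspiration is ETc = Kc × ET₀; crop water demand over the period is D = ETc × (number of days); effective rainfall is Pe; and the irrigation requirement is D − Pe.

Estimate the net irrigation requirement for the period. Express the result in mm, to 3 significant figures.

19.2 mm

ET₀ = 0.85 × 6.9 = 5.8650 mm/d
ETc = Kc × ET₀ = 0.71 × 5.8650 = 4.1642 mm/d
Crop demand D = ETc × 7 d = 4.1642 × 7 = 29.149 mm
D − Pe = 29.149 − 9.9 = 19.249 mm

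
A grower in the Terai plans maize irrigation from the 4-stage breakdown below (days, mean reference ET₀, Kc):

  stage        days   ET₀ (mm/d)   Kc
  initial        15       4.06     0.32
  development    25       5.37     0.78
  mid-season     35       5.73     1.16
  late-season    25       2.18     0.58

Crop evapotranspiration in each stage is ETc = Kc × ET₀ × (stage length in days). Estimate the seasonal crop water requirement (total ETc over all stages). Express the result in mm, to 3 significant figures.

388 mm

initial: 0.32 × 4.06 × 15 = 19.49 mm
development: 0.78 × 5.37 × 25 = 104.72 mm
mid-season: 1.16 × 5.73 × 35 = 232.64 mm
late-season: 0.58 × 2.18 × 25 = 31.61 mm
Seasonal total = 388.46 mm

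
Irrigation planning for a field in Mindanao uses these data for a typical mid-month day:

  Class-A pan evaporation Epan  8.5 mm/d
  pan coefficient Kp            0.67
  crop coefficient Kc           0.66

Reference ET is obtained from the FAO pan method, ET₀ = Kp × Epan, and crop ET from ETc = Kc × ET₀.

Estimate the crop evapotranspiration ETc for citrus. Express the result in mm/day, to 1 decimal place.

3.8 mm/day

ET₀ = 0.67 × 8.5 = 5.6950 mm/d
ETc = Kc × ET₀ = 0.66 × 5.6950 = 3.7587 mm/d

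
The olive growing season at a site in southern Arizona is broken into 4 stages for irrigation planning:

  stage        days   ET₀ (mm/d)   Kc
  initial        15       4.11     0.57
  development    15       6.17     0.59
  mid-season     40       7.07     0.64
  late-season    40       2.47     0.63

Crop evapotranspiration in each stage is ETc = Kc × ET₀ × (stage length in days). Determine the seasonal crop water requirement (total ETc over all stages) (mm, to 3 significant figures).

initial: 0.57 × 4.11 × 15 = 35.14 mm
development: 0.59 × 6.17 × 15 = 54.60 mm
mid-season: 0.64 × 7.07 × 40 = 180.99 mm
late-season: 0.63 × 2.47 × 40 = 62.24 mm
Seasonal total = 332.97 mm

333 mm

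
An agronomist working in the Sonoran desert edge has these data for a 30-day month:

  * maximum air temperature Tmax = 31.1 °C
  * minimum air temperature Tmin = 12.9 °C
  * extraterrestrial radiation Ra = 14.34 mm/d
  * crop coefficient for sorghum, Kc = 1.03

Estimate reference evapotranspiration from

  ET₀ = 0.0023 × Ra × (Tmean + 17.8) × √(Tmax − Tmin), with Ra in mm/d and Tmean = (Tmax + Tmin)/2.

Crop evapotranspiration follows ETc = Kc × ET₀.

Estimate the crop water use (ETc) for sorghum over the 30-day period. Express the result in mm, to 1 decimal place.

Tmean = (31.1 + 12.9)/2 = 22.00 °C
ET₀ = 0.0023 × 14.34 × (22.00 + 17.8) × √18.2 = 0.0023 × 14.34 × 39.80 × 4.2661 = 5.6000 mm/d
ETc = Kc × ET₀ = 1.03 × 5.6000 = 5.7680 mm/d
Over 30 days: 5.7680 × 30 = 173.040 mm

173.0 mm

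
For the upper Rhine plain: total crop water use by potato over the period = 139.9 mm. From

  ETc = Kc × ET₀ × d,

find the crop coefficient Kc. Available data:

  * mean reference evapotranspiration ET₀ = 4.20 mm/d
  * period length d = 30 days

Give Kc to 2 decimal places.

ETc = Kc × ET₀ × d  ⇒  Kc = ETc / (ET₀ × d)
Kc = 139.9 / (4.20 × 30) = 139.9 / 126.00 = 1.1103

1.11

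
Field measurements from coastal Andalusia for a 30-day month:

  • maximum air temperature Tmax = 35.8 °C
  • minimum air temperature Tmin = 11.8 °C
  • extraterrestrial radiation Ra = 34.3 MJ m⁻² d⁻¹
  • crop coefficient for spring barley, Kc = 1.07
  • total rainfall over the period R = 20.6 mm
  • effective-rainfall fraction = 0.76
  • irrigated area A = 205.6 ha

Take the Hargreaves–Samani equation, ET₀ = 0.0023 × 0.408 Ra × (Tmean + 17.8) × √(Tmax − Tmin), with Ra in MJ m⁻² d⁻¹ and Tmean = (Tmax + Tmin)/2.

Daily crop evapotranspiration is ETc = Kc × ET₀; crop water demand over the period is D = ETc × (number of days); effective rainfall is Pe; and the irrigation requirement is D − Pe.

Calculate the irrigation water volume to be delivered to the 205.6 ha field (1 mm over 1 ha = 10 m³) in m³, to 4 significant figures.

400700 m³

Tmean = (35.8 + 11.8)/2 = 23.80 °C
0.408 Ra = 0.408 × 34.3 = 13.9944 mm/d equivalent
ET₀ = 0.0023 × 13.9944 × (23.80 + 17.8) × √24.0 = 0.0023 × 13.9944 × 41.60 × 4.8990 = 6.5597 mm/d
ETc = Kc × ET₀ = 1.07 × 6.5597 = 7.0189 mm/d
Crop demand D = ETc × 30 d = 7.0189 × 30 = 210.567 mm
Pe = 0.76 × 20.6 = 15.656 mm
D − Pe = 210.567 − 15.656 = 194.911 mm
Volume = 194.911 mm × 205.6 ha × 10 = 400737.0 m³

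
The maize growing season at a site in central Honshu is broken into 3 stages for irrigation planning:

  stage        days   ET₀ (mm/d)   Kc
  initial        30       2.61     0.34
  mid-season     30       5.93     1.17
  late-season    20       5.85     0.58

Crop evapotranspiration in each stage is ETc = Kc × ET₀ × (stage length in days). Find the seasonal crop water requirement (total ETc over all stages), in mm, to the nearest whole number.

303 mm

initial: 0.34 × 2.61 × 30 = 26.62 mm
mid-season: 1.17 × 5.93 × 30 = 208.14 mm
late-season: 0.58 × 5.85 × 20 = 67.86 mm
Seasonal total = 302.62 mm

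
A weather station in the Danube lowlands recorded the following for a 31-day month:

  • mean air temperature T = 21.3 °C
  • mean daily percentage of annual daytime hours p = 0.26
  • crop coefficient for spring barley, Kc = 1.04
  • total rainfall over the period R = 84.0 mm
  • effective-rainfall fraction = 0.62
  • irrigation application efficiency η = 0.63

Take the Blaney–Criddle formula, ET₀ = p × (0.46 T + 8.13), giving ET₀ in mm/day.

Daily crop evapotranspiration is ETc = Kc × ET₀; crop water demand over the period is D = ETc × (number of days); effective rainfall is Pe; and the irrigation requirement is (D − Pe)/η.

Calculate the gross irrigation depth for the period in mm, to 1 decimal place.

ET₀ = 0.26 × (0.46 × 21.3 + 8.13) = 0.26 × 17.928 = 4.6613 mm/d
ETc = Kc × ET₀ = 1.04 × 4.6613 = 4.8478 mm/d
Crop demand D = ETc × 31 d = 4.8478 × 31 = 150.282 mm
Pe = 0.62 × 84.0 = 52.080 mm
D − Pe = 150.282 − 52.080 = 98.202 mm
Gross irrigation = 98.202 / 0.63 = 155.876 mm

155.9 mm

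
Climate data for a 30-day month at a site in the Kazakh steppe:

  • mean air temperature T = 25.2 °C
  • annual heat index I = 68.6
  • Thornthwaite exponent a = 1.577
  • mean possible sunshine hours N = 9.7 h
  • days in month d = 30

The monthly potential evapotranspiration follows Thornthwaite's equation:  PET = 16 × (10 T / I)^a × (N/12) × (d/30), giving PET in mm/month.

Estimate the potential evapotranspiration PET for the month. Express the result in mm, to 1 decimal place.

10T/I = 10 × 25.2 / 68.6 = 3.6735
(10T/I)^a = 3.6735^1.577 = 7.7827
Uncorrected PET = 16 × 7.7827 = 124.523 mm
Correction = (N/12)(d/30) = (9.7/12)(30/30) = 0.8083
PET = 124.523 × 0.8083 = 100.652 mm/month

100.7 mm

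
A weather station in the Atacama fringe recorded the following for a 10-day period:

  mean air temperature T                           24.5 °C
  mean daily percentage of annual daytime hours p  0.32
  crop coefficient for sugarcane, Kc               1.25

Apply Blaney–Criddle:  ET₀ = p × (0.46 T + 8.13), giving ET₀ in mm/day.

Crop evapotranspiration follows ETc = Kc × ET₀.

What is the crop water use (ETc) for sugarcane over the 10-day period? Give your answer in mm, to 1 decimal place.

77.6 mm

ET₀ = 0.32 × (0.46 × 24.5 + 8.13) = 0.32 × 19.400 = 6.2080 mm/d
ETc = Kc × ET₀ = 1.25 × 6.2080 = 7.7600 mm/d
Over 10 days: 7.7600 × 10 = 77.600 mm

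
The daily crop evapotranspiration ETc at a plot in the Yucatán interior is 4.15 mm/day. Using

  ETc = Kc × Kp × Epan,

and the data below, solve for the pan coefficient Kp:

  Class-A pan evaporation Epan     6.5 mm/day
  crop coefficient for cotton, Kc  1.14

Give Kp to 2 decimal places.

ETc = Kc × Kp × Epan  ⇒  Kp = ETc / (Kc × Epan)
Kp = 4.15 / (1.14 × 6.5) = 4.15 / 7.410 = 0.5601

0.56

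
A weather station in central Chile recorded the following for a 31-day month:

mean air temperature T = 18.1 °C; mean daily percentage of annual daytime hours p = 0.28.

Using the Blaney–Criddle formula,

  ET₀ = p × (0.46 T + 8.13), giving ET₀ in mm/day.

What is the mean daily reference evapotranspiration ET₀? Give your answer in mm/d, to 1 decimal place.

ET₀ = 0.28 × (0.46 × 18.1 + 8.13) = 0.28 × 16.456 = 4.6077 mm/d

4.6 mm/d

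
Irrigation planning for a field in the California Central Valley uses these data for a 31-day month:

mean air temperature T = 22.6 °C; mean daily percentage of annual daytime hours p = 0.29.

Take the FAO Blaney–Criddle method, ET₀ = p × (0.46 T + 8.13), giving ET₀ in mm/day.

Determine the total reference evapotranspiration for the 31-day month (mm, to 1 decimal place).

166.5 mm

ET₀ = 0.29 × (0.46 × 22.6 + 8.13) = 0.29 × 18.526 = 5.3725 mm/d
Monthly total = 5.3725 × 31 = 166.548 mm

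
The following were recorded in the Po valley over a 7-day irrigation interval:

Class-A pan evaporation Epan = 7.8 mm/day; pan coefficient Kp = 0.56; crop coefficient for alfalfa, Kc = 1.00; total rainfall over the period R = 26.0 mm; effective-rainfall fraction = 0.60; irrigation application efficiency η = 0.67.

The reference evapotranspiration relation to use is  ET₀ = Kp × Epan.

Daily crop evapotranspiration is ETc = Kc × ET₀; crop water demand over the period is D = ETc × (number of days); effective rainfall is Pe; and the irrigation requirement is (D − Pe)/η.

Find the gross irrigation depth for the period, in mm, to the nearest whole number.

ET₀ = 0.56 × 7.8 = 4.3680 mm/d
ETc = Kc × ET₀ = 1.00 × 4.3680 = 4.3680 mm/d
Crop demand D = ETc × 7 d = 4.3680 × 7 = 30.576 mm
Pe = 0.60 × 26.0 = 15.600 mm
D − Pe = 30.576 − 15.600 = 14.976 mm
Gross irrigation = 14.976 / 0.67 = 22.352 mm

22 mm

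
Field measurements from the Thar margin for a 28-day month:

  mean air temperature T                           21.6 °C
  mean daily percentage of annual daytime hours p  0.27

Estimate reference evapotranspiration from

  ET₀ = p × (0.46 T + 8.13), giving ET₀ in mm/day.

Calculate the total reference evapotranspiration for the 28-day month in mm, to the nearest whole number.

137 mm

ET₀ = 0.27 × (0.46 × 21.6 + 8.13) = 0.27 × 18.066 = 4.8778 mm/d
Monthly total = 4.8778 × 28 = 136.578 mm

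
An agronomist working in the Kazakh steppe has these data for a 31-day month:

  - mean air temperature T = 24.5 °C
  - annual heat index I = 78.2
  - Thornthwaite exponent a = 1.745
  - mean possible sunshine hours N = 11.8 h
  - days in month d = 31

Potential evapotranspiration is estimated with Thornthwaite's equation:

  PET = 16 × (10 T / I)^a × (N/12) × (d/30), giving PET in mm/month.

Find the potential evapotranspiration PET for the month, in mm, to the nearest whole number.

119 mm

10T/I = 10 × 24.5 / 78.2 = 3.1330
(10T/I)^a = 3.1330^1.745 = 7.3359
Uncorrected PET = 16 × 7.3359 = 117.374 mm
Correction = (N/12)(d/30) = (11.8/12)(31/30) = 1.0161
PET = 117.374 × 1.0161 = 119.264 mm/month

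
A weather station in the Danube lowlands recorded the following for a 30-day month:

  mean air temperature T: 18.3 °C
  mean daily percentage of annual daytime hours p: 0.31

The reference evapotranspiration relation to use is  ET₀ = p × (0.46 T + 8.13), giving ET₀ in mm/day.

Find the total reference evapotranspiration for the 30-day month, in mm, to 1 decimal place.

ET₀ = 0.31 × (0.46 × 18.3 + 8.13) = 0.31 × 16.548 = 5.1299 mm/d
Monthly total = 5.1299 × 30 = 153.897 mm

153.9 mm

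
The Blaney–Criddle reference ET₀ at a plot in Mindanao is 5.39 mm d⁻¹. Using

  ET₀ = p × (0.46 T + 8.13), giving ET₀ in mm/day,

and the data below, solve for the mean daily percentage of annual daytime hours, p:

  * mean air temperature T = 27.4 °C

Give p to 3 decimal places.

p = ET₀ / (0.46 T + 8.13) = 5.39 / (0.46 × 27.4 + 8.13) = 5.39 / 20.734 = 0.2600

0.260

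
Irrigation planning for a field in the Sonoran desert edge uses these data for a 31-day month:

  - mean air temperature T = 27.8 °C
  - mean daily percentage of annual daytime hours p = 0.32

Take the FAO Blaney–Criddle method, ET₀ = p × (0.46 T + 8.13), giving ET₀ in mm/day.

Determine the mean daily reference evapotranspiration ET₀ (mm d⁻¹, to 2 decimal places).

6.69 mm d⁻¹

ET₀ = 0.32 × (0.46 × 27.8 + 8.13) = 0.32 × 20.918 = 6.6938 mm/d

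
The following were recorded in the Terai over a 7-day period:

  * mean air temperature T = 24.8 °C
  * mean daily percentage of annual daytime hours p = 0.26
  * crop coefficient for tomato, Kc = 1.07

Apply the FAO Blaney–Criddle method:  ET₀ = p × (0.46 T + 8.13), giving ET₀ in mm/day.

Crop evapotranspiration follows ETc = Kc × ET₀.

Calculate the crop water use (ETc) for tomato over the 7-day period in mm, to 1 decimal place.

38.0 mm

ET₀ = 0.26 × (0.46 × 24.8 + 8.13) = 0.26 × 19.538 = 5.0799 mm/d
ETc = Kc × ET₀ = 1.07 × 5.0799 = 5.4355 mm/d
Over 7 days: 5.4355 × 7 = 38.049 mm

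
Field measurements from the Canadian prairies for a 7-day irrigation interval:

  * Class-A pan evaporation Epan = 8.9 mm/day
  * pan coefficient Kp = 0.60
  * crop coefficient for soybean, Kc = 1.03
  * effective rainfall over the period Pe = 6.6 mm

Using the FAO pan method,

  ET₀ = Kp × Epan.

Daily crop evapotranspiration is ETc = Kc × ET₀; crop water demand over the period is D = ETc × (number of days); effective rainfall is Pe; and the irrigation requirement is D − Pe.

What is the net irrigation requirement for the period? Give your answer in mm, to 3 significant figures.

ET₀ = 0.60 × 8.9 = 5.3400 mm/d
ETc = Kc × ET₀ = 1.03 × 5.3400 = 5.5002 mm/d
Crop demand D = ETc × 7 d = 5.5002 × 7 = 38.501 mm
D − Pe = 38.501 − 6.6 = 31.901 mm

31.9 mm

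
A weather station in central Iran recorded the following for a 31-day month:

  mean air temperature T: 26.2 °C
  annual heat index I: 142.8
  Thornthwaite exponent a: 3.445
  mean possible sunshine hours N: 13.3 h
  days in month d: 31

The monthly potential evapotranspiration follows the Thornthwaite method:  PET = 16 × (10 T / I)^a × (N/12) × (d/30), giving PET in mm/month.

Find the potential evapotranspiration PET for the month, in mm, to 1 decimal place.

10T/I = 10 × 26.2 / 142.8 = 1.8347
(10T/I)^a = 1.8347^3.445 = 8.0906
Uncorrected PET = 16 × 8.0906 = 129.450 mm
Correction = (N/12)(d/30) = (13.3/12)(31/30) = 1.1453
PET = 129.450 × 1.1453 = 148.259 mm/month

148.3 mm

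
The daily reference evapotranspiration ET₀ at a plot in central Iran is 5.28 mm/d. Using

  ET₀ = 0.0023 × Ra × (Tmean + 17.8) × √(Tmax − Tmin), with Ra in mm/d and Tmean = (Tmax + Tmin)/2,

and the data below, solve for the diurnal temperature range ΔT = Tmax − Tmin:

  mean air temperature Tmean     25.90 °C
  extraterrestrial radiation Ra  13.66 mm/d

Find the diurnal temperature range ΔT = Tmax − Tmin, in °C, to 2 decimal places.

√ΔT = ET₀ / [0.0023 × Ra × (Tmean+17.8)] = 5.28 / (0.0023 × 13.66 × 43.70) = 3.8457
ΔT = 3.8457² = 14.789 °C

14.79 °C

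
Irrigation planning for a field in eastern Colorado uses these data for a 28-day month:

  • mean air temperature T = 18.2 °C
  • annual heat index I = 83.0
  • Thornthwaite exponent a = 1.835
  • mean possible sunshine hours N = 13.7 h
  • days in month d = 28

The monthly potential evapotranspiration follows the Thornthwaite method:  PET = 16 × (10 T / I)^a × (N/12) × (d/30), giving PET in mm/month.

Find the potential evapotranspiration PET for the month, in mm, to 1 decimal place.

10T/I = 10 × 18.2 / 83.0 = 2.1928
(10T/I)^a = 2.1928^1.835 = 4.2241
Uncorrected PET = 16 × 4.2241 = 67.586 mm
Correction = (N/12)(d/30) = (13.7/12)(28/30) = 1.0656
PET = 67.586 × 1.0656 = 72.020 mm/month

72.0 mm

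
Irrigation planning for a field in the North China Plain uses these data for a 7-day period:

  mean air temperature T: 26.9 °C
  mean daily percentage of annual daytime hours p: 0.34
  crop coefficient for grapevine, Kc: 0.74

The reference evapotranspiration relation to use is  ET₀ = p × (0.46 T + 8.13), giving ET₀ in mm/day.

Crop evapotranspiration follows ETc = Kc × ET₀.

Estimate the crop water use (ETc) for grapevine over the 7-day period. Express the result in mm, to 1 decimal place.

36.1 mm

ET₀ = 0.34 × (0.46 × 26.9 + 8.13) = 0.34 × 20.504 = 6.9714 mm/d
ETc = Kc × ET₀ = 0.74 × 6.9714 = 5.1588 mm/d
Over 7 days: 5.1588 × 7 = 36.112 mm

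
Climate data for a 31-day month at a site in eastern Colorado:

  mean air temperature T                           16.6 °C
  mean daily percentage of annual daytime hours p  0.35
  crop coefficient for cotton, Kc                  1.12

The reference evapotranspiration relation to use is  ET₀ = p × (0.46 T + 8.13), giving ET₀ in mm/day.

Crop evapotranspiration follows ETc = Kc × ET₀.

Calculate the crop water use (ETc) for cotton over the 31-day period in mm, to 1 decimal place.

ET₀ = 0.35 × (0.46 × 16.6 + 8.13) = 0.35 × 15.766 = 5.5181 mm/d
ETc = Kc × ET₀ = 1.12 × 5.5181 = 6.1803 mm/d
Over 31 days: 6.1803 × 31 = 191.589 mm

191.6 mm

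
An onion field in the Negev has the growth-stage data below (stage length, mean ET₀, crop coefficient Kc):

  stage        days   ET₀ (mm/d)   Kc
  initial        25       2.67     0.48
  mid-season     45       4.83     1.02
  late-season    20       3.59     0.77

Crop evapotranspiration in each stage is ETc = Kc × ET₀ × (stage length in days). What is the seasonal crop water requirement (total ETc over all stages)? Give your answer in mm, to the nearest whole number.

309 mm

initial: 0.48 × 2.67 × 25 = 32.04 mm
mid-season: 1.02 × 4.83 × 45 = 221.70 mm
late-season: 0.77 × 3.59 × 20 = 55.29 mm
Seasonal total = 309.03 mm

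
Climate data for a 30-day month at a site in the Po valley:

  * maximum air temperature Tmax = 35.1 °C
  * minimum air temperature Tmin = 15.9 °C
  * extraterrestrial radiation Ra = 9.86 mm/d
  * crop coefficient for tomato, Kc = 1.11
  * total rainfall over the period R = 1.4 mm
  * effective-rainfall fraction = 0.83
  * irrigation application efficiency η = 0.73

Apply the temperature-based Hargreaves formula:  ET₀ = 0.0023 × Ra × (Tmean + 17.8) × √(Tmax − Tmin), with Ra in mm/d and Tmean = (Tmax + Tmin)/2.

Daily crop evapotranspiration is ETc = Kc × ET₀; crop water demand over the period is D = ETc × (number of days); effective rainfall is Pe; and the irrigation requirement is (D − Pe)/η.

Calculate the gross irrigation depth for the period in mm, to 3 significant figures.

Tmean = (35.1 + 15.9)/2 = 25.50 °C
ET₀ = 0.0023 × 9.86 × (25.50 + 17.8) × √19.2 = 0.0023 × 9.86 × 43.30 × 4.3818 = 4.3027 mm/d
ETc = Kc × ET₀ = 1.11 × 4.3027 = 4.7760 mm/d
Crop demand D = ETc × 30 d = 4.7760 × 30 = 143.280 mm
Pe = 0.83 × 1.4 = 1.162 mm
D − Pe = 143.280 − 1.162 = 142.118 mm
Gross irrigation = 142.118 / 0.73 = 194.682 mm

195 mm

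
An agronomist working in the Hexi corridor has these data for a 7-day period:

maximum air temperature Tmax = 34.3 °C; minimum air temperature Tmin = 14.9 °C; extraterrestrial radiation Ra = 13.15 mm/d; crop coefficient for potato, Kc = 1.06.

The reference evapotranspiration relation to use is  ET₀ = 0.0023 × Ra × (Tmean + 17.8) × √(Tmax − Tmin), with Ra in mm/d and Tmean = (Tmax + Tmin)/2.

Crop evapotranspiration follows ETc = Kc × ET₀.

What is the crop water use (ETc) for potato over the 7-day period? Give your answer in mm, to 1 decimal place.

41.9 mm

Tmean = (34.3 + 14.9)/2 = 24.60 °C
ET₀ = 0.0023 × 13.15 × (24.60 + 17.8) × √19.4 = 0.0023 × 13.15 × 42.40 × 4.4045 = 5.6483 mm/d
ETc = Kc × ET₀ = 1.06 × 5.6483 = 5.9872 mm/d
Over 7 days: 5.9872 × 7 = 41.910 mm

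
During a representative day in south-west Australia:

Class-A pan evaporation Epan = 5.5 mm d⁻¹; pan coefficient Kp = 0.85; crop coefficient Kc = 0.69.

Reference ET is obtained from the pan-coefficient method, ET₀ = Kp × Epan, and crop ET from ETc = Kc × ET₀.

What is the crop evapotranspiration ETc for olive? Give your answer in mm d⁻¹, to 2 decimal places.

ET₀ = 0.85 × 5.5 = 4.6750 mm/d
ETc = Kc × ET₀ = 0.69 × 4.6750 = 3.2258 mm/d

3.23 mm d⁻¹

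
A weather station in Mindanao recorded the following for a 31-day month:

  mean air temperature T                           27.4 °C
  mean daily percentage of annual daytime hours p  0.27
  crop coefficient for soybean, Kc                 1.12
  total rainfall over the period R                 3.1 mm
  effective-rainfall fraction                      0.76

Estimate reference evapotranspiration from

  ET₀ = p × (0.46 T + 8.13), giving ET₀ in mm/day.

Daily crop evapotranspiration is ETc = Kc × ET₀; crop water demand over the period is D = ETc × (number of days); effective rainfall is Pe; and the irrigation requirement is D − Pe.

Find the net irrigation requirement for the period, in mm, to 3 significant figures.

ET₀ = 0.27 × (0.46 × 27.4 + 8.13) = 0.27 × 20.734 = 5.5982 mm/d
ETc = Kc × ET₀ = 1.12 × 5.5982 = 6.2700 mm/d
Crop demand D = ETc × 31 d = 6.2700 × 31 = 194.370 mm
Pe = 0.76 × 3.1 = 2.356 mm
D − Pe = 194.370 − 2.356 = 192.014 mm

192 mm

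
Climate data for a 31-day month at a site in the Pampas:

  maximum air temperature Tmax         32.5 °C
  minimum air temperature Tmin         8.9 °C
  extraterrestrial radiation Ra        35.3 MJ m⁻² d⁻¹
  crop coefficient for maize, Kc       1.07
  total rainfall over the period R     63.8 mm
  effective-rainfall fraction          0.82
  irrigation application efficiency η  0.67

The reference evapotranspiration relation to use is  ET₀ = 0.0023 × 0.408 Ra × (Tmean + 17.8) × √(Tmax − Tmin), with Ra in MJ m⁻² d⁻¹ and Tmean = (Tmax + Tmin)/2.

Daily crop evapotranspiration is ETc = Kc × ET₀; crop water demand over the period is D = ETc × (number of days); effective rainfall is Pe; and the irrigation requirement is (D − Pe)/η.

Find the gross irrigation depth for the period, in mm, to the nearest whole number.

229 mm

Tmean = (32.5 + 8.9)/2 = 20.70 °C
0.408 Ra = 0.408 × 35.3 = 14.4024 mm/d equivalent
ET₀ = 0.0023 × 14.4024 × (20.70 + 17.8) × √23.6 = 0.0023 × 14.4024 × 38.50 × 4.8580 = 6.1956 mm/d
ETc = Kc × ET₀ = 1.07 × 6.1956 = 6.6293 mm/d
Crop demand D = ETc × 31 d = 6.6293 × 31 = 205.508 mm
Pe = 0.82 × 63.8 = 52.316 mm
D − Pe = 205.508 − 52.316 = 153.192 mm
Gross irrigation = 153.192 / 0.67 = 228.645 mm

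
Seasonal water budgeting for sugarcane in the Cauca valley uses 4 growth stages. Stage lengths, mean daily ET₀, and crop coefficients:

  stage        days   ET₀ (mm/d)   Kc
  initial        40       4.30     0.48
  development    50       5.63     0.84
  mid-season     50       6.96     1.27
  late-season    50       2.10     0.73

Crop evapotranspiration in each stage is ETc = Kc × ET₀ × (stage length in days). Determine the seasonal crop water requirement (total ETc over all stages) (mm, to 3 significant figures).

initial: 0.48 × 4.30 × 40 = 82.56 mm
development: 0.84 × 5.63 × 50 = 236.46 mm
mid-season: 1.27 × 6.96 × 50 = 441.96 mm
late-season: 0.73 × 2.10 × 50 = 76.65 mm
Seasonal total = 837.63 mm

838 mm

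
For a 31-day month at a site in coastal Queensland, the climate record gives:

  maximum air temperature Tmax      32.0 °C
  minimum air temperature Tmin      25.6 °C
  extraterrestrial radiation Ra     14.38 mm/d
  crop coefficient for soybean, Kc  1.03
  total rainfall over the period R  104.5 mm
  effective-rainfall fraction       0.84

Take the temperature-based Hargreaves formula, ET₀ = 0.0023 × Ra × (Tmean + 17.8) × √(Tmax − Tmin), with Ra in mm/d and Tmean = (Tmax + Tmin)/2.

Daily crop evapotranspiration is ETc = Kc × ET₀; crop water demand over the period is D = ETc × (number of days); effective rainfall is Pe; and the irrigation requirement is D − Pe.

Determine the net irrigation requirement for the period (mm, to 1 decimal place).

Tmean = (32.0 + 25.6)/2 = 28.80 °C
ET₀ = 0.0023 × 14.38 × (28.80 + 17.8) × √6.4 = 0.0023 × 14.38 × 46.60 × 2.5298 = 3.8991 mm/d
ETc = Kc × ET₀ = 1.03 × 3.8991 = 4.0161 mm/d
Crop demand D = ETc × 31 d = 4.0161 × 31 = 124.499 mm
Pe = 0.84 × 104.5 = 87.780 mm
D − Pe = 124.499 − 87.780 = 36.719 mm

36.7 mm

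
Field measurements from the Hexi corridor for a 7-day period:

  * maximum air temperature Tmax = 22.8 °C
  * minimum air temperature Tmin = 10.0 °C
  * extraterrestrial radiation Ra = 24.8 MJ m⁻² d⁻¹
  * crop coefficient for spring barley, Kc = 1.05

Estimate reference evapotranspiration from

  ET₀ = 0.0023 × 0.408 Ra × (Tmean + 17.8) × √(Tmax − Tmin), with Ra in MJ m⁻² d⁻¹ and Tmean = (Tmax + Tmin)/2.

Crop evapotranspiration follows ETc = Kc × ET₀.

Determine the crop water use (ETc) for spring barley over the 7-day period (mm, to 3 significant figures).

Tmean = (22.8 + 10.0)/2 = 16.40 °C
0.408 Ra = 0.408 × 24.8 = 10.1184 mm/d equivalent
ET₀ = 0.0023 × 10.1184 × (16.40 + 17.8) × √12.8 = 0.0023 × 10.1184 × 34.20 × 3.5777 = 2.8475 mm/d
ETc = Kc × ET₀ = 1.05 × 2.8475 = 2.9899 mm/d
Over 7 days: 2.9899 × 7 = 20.929 mm

20.9 mm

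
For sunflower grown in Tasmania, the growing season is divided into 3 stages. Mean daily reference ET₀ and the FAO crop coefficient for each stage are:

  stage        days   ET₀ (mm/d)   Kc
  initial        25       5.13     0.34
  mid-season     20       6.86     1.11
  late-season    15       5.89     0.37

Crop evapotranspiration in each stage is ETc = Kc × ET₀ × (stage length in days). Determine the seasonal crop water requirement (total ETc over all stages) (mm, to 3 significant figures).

229 mm

initial: 0.34 × 5.13 × 25 = 43.61 mm
mid-season: 1.11 × 6.86 × 20 = 152.29 mm
late-season: 0.37 × 5.89 × 15 = 32.69 mm
Seasonal total = 228.59 mm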